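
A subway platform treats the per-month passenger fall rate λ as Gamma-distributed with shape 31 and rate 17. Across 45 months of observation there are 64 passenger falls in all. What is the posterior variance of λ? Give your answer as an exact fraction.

Total count 64 over total exposure 45 months.
The Gamma prior is conjugate for the Poisson rate, so λ | data ~ Gamma(31+64, 17+45) = Gamma(95, 62).
Posterior variance = α'/β'² = 95/3844.

95/3844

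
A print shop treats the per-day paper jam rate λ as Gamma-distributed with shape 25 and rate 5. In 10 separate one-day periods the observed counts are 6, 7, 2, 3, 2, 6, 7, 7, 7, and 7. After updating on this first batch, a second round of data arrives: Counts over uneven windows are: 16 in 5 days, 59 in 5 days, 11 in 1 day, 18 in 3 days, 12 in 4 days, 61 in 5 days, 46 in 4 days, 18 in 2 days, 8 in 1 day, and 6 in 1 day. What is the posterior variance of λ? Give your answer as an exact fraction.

167/1058

Total count: 6 + 7 + 2 + 3 + 2 + 6 + 7 + 7 + 7 + 7 = 54.
Total exposure: 10 days.
After the first batch: Gamma(25 + 54, 5 + 10) = Gamma(79, 15).
Total count: 16 + 59 + 11 + 18 + 12 + 61 + 46 + 18 + 8 + 6 = 255.
Total exposure: 5 + 5 + 1 + 3 + 4 + 5 + 4 + 2 + 1 + 1 = 31 days.
After the second batch: Gamma(79 + 255, 15 + 31) = Gamma(334, 46).
Posterior variance = α'/β'² = 334/2116 = 167/1058.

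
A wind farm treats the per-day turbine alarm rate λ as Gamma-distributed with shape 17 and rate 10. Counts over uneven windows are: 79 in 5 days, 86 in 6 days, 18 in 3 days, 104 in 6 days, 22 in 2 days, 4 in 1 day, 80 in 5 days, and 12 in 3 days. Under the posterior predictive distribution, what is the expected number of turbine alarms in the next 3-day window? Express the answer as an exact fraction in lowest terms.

Total count: 79 + 86 + 18 + 104 + 22 + 4 + 80 + 12 = 405.
Total exposure: 5 + 6 + 3 + 6 + 2 + 1 + 5 + 3 = 31 days.
Gamma(α, β) with Poisson data over total exposure Σt gives posterior Gamma(α+Σx, β+Σt) = Gamma(422, 41).
Predictive mean over a 3-day window = T·E[λ|data] = 3·422/41 = 1266/41.

1266/41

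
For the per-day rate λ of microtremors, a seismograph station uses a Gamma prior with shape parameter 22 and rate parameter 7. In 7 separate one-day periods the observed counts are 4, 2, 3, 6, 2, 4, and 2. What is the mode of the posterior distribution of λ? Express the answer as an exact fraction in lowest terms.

22/7

Total count: 4 + 2 + 3 + 6 + 2 + 4 + 2 = 23.
Total exposure: 7 days.
Conjugate update: add total count to the shape and total exposure to the rate, giving Gamma(45, 14).
Posterior mode = (α'−1)/β' = 44/14 = 22/7.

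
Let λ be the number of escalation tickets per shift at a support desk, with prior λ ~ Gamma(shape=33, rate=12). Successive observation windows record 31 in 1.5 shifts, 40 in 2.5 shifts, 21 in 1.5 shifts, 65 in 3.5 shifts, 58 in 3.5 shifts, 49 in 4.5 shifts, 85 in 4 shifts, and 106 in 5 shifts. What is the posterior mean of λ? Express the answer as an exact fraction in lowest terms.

Total count: 31 + 40 + 21 + 65 + 58 + 49 + 85 + 106 = 455.
Total exposure: 1.5 + 2.5 + 1.5 + 3.5 + 3.5 + 4.5 + 4 + 5 = 26 shifts.
The Gamma prior is conjugate for the Poisson rate, so λ | data ~ Gamma(33+455, 12+26) = Gamma(488, 38).
Posterior mean = α'/β' = 488/38 = 244/19.

244/19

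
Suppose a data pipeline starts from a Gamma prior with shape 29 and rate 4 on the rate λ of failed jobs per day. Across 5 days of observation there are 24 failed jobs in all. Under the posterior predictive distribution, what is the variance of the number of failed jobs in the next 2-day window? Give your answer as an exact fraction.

1166/81

Total count 24 over total exposure 5 days.
Gamma(α, β) with Poisson data over total exposure Σt gives posterior Gamma(α+Σx, β+Σt) = Gamma(53, 9).
The posterior predictive for a window of length T is Negative Binomial with variance T·α'·(β'+T)/β'² = 2·53·11/81 = 1166/81.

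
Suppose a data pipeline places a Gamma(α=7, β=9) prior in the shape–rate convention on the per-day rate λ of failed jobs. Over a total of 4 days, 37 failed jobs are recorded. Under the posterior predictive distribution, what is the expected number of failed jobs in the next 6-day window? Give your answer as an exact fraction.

264/13

Total count 37 over total exposure 4 days.
Posterior: α' = 7 + 37 = 44, β' = 9 + 4 = 13.
Predictive mean over a 6-day window = T·E[λ|data] = 6·44/13 = 264/13.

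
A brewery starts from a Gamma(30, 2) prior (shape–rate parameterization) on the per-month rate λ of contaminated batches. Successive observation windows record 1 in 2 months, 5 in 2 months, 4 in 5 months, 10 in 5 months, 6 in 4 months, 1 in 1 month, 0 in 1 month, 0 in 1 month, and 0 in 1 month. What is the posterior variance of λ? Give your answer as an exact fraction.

Total count: 1 + 5 + 4 + 10 + 6 + 1 + 0 + 0 + 0 = 27.
Total exposure: 2 + 2 + 5 + 5 + 4 + 1 + 1 + 1 + 1 = 22 months.
Gamma(α, β) with Poisson data over total exposure Σt gives posterior Gamma(α+Σx, β+Σt) = Gamma(57, 24).
Posterior variance = α'/β'² = 57/576 = 19/192.

19/192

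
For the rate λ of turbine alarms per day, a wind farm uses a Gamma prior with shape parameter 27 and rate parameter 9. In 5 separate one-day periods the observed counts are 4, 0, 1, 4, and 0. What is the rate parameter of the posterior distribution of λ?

Total count: 4 + 0 + 1 + 4 + 0 = 9.
Total exposure: 5 days.
The Gamma prior is conjugate for the Poisson rate, so λ | data ~ Gamma(27+9, 9+5) = Gamma(36, 14).

14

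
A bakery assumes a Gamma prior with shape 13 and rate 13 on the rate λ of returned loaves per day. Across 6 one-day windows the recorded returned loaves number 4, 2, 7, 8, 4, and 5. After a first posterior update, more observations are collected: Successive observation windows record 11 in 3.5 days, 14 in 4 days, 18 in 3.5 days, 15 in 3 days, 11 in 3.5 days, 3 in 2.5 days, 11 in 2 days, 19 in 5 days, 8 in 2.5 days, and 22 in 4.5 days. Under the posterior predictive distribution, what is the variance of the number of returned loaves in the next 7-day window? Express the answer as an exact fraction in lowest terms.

73500/2809

Total count: 4 + 2 + 7 + 8 + 4 + 5 = 30.
Total exposure: 6 days.
After the first batch: Gamma(13 + 30, 13 + 6) = Gamma(43, 19).
Total count: 11 + 14 + 18 + 15 + 11 + 3 + 11 + 19 + 8 + 22 = 132.
Total exposure: 3.5 + 4 + 3.5 + 3 + 3.5 + 2.5 + 2 + 5 + 2.5 + 4.5 = 34 days.
After the second batch: Gamma(43 + 132, 19 + 34) = Gamma(175, 53).
The posterior predictive for a window of length T is Negative Binomial with variance T·α'·(β'+T)/β'² = 7·175·60/2809 = 73500/2809.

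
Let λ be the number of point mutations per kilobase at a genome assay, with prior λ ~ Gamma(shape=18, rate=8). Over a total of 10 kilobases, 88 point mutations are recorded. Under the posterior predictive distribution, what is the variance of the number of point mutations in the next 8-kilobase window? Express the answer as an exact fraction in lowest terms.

5512/81

Total count 88 over total exposure 10 kilobases.
The Gamma prior is conjugate for the Poisson rate, so λ | data ~ Gamma(18+88, 8+10) = Gamma(106, 18).
The posterior predictive for a window of length T is Negative Binomial with variance T·α'·(β'+T)/β'² = 8·106·26/324 = 5512/81.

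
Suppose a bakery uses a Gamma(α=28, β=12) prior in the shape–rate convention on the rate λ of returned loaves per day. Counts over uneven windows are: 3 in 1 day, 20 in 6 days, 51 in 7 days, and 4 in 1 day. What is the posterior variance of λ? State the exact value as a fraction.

106/729

Total count: 3 + 20 + 51 + 4 = 78.
Total exposure: 1 + 6 + 7 + 1 = 15 days.
Posterior: α' = 28 + 78 = 106, β' = 12 + 15 = 27.
Posterior variance = α'/β'² = 106/729.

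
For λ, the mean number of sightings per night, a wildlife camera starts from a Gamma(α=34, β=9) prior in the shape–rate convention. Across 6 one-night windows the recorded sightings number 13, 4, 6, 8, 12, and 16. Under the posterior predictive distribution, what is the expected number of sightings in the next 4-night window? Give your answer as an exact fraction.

124/5

Total count: 13 + 4 + 6 + 8 + 12 + 16 = 59.
Total exposure: 6 nights.
By Gamma–Poisson conjugacy, the posterior is Gamma(α + Σx, β + Σt) = Gamma(34 + 59, 9 + 6) = Gamma(93, 15).
Predictive mean over a 4-night window = T·E[λ|data] = 4·93/15 = 124/5.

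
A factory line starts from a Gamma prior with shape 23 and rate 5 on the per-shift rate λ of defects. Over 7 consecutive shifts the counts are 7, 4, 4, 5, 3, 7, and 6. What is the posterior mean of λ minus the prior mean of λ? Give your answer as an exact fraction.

Total count: 7 + 4 + 4 + 5 + 3 + 7 + 6 = 36.
Total exposure: 7 shifts.
Posterior: α' = 23 + 36 = 59, β' = 5 + 7 = 12.
Posterior mean = 59/12 = 59/12; prior mean = 23/5 = 23/5. Difference = 59/12 − 23/5 = 19/60.

19/60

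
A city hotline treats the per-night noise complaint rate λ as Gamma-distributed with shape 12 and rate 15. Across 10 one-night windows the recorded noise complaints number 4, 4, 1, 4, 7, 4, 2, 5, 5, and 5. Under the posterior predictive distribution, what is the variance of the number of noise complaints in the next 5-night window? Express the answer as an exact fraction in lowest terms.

318/25

Total count: 4 + 4 + 1 + 4 + 7 + 4 + 2 + 5 + 5 + 5 = 41.
Total exposure: 10 nights.
The Gamma prior is conjugate for the Poisson rate, so λ | data ~ Gamma(12+41, 15+10) = Gamma(53, 25).
The posterior predictive for a window of length T is Negative Binomial with variance T·α'·(β'+T)/β'² = 5·53·30/625 = 318/25.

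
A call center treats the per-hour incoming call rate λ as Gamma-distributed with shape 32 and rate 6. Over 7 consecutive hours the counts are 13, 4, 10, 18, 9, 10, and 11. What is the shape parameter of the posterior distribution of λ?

107

Total count: 13 + 4 + 10 + 18 + 9 + 10 + 11 = 75.
Total exposure: 7 hours.
Posterior: α' = 32 + 75 = 107, β' = 6 + 7 = 13.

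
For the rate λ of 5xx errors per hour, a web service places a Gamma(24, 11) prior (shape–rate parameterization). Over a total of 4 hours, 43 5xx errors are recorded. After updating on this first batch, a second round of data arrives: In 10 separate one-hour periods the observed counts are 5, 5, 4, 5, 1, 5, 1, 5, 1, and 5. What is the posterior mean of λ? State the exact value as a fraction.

Total count 43 over total exposure 4 hours.
After the first batch: Gamma(24 + 43, 11 + 4) = Gamma(67, 15).
Total count: 5 + 5 + 4 + 5 + 1 + 5 + 1 + 5 + 1 + 5 = 37.
Total exposure: 10 hours.
After the second batch: Gamma(67 + 37, 15 + 10) = Gamma(104, 25).
Posterior mean = α'/β' = 104/25.

104/25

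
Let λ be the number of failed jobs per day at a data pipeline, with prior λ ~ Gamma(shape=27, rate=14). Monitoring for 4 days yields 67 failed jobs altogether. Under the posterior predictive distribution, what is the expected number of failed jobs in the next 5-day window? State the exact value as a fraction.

235/9

Total count 67 over total exposure 4 days.
Posterior: α' = 27 + 67 = 94, β' = 14 + 4 = 18.
Predictive mean over a 5-day window = T·E[λ|data] = 5·94/18 = 235/9.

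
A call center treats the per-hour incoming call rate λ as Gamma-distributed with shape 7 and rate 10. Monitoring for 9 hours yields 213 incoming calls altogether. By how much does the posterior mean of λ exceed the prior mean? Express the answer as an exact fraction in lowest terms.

Total count 213 over total exposure 9 hours.
Conjugate update: add total count to the shape and total exposure to the rate, giving Gamma(220, 19).
Posterior mean = 220/19 = 220/19; prior mean = 7/10 = 7/10. Difference = 220/19 − 7/10 = 2067/190.

2067/190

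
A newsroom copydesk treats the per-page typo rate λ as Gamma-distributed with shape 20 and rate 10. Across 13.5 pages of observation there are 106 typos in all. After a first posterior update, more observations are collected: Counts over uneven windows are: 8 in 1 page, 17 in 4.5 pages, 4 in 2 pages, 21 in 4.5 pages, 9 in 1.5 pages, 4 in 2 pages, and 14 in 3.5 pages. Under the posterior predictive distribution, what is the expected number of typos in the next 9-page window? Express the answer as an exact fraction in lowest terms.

3654/85

Total count 106 over total exposure 13.5 pages.
After the first batch: Gamma(20 + 106, 10 + 13.5) = Gamma(126, 47/2).
Total count: 8 + 17 + 4 + 21 + 9 + 4 + 14 = 77.
Total exposure: 1 + 4.5 + 2 + 4.5 + 1.5 + 2 + 3.5 = 19 pages.
After the second batch: Gamma(126 + 77, 47/2 + 19) = Gamma(203, 85/2).
Predictive mean over a 9-page window = T·E[λ|data] = 9·203/(85/2) = 3654/85.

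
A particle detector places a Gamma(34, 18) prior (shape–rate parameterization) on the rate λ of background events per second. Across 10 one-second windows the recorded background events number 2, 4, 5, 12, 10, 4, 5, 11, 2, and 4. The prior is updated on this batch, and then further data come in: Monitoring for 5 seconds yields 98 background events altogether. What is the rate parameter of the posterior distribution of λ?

33

Total count: 2 + 4 + 5 + 12 + 10 + 4 + 5 + 11 + 2 + 4 = 59.
Total exposure: 10 seconds.
After the first batch: Gamma(34 + 59, 18 + 10) = Gamma(93, 28).
Total count 98 over total exposure 5 seconds.
After the second batch: Gamma(93 + 98, 28 + 5) = Gamma(191, 33).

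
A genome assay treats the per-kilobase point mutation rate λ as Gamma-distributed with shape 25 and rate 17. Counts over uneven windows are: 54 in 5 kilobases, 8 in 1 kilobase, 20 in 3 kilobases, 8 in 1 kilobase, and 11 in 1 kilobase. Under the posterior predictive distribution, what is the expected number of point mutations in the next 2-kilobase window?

Total count: 54 + 8 + 20 + 8 + 11 = 101.
Total exposure: 5 + 1 + 3 + 1 + 1 = 11 kilobases.
Posterior: α' = 25 + 101 = 126, β' = 17 + 11 = 28.
Predictive mean over a 2-kilobase window = T·E[λ|data] = 2·126/28 = 9.

9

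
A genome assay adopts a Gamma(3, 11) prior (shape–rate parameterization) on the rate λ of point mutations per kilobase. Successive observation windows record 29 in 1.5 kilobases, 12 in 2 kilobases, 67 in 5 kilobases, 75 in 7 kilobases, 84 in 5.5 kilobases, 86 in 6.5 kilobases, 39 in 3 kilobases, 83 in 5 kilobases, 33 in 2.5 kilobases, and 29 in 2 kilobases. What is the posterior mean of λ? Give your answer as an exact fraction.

Total count: 29 + 12 + 67 + 75 + 84 + 86 + 39 + 83 + 33 + 29 = 537.
Total exposure: 1.5 + 2 + 5 + 7 + 5.5 + 6.5 + 3 + 5 + 2.5 + 2 = 40 kilobases.
Posterior: α' = 3 + 537 = 540, β' = 11 + 40 = 51.
Posterior mean = α'/β' = 540/51 = 180/17.

180/17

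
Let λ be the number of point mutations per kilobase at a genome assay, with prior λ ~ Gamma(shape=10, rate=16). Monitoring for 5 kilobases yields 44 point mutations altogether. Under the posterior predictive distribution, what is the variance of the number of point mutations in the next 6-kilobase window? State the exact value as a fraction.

972/49

Total count 44 over total exposure 5 kilobases.
Gamma(α, β) with Poisson data over total exposure Σt gives posterior Gamma(α+Σx, β+Σt) = Gamma(54, 21).
The posterior predictive for a window of length T is Negative Binomial with variance T·α'·(β'+T)/β'² = 6·54·27/441 = 972/49.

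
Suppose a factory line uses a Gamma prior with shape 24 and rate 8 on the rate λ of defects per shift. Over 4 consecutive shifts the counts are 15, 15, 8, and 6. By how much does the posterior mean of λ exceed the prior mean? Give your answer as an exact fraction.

8/3

Total count: 15 + 15 + 8 + 6 = 44.
Total exposure: 4 shifts.
By Gamma–Poisson conjugacy, the posterior is Gamma(α + Σx, β + Σt) = Gamma(24 + 44, 8 + 4) = Gamma(68, 12).
Posterior mean = 68/12 = 17/3; prior mean = 24/8 = 3. Difference = 17/3 − 3 = 8/3.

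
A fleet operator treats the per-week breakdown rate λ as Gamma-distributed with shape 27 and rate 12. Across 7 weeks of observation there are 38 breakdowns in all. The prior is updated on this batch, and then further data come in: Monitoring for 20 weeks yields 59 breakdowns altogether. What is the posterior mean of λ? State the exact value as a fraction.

124/39

Total count 38 over total exposure 7 weeks.
After the first batch: Gamma(27 + 38, 12 + 7) = Gamma(65, 19).
Total count 59 over total exposure 20 weeks.
After the second batch: Gamma(65 + 59, 19 + 20) = Gamma(124, 39).
Posterior mean = α'/β' = 124/39.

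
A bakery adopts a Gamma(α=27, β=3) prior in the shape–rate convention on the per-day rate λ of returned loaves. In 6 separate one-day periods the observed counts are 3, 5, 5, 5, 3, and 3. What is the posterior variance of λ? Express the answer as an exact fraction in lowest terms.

Total count: 3 + 5 + 5 + 5 + 3 + 3 = 24.
Total exposure: 6 days.
The Gamma prior is conjugate for the Poisson rate, so λ | data ~ Gamma(27+24, 3+6) = Gamma(51, 9).
Posterior variance = α'/β'² = 51/81 = 17/27.

17/27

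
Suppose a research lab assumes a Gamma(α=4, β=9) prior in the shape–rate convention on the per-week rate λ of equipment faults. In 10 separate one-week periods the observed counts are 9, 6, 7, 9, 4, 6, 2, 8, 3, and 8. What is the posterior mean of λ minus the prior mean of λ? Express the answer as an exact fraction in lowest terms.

Total count: 9 + 6 + 7 + 9 + 4 + 6 + 2 + 8 + 3 + 8 = 62.
Total exposure: 10 weeks.
By Gamma–Poisson conjugacy, the posterior is Gamma(α + Σx, β + Σt) = Gamma(4 + 62, 9 + 10) = Gamma(66, 19).
Posterior mean = 66/19 = 66/19; prior mean = 4/9 = 4/9. Difference = 66/19 − 4/9 = 518/171.

518/171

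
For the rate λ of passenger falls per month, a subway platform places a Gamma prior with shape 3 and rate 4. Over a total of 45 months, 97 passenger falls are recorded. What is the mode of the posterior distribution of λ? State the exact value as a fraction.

Total count 97 over total exposure 45 months.
By Gamma–Poisson conjugacy, the posterior is Gamma(α + Σx, β + Σt) = Gamma(3 + 97, 4 + 45) = Gamma(100, 49).
Posterior mode = (α'−1)/β' = 99/49.

99/49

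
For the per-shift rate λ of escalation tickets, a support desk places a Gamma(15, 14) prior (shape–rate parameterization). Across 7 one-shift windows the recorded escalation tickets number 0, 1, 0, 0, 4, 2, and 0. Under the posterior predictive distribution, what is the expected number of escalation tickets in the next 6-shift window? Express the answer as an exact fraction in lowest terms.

Total count: 0 + 1 + 0 + 0 + 4 + 2 + 0 = 7.
Total exposure: 7 shifts.
Gamma(α, β) with Poisson data over total exposure Σt gives posterior Gamma(α+Σx, β+Σt) = Gamma(22, 21).
Predictive mean over a 6-shift window = T·E[λ|data] = 6·22/21 = 44/7.

44/7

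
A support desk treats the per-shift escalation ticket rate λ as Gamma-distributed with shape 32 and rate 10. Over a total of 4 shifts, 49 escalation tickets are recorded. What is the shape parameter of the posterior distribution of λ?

81

Total count 49 over total exposure 4 shifts.
Gamma(α, β) with Poisson data over total exposure Σt gives posterior Gamma(α+Σx, β+Σt) = Gamma(81, 14).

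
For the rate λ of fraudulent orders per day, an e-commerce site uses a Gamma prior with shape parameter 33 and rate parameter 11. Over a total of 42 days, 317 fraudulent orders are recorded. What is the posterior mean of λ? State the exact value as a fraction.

Total count 317 over total exposure 42 days.
Posterior: α' = 33 + 317 = 350, β' = 11 + 42 = 53.
Posterior mean = α'/β' = 350/53.

350/53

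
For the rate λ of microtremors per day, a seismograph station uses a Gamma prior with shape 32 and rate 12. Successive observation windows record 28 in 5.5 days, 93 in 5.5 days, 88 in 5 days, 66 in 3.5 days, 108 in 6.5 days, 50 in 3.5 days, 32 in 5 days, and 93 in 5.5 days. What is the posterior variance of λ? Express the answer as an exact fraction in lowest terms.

Total count: 28 + 93 + 88 + 66 + 108 + 50 + 32 + 93 = 558.
Total exposure: 5.5 + 5.5 + 5 + 3.5 + 6.5 + 3.5 + 5 + 5.5 = 40 days.
The Gamma prior is conjugate for the Poisson rate, so λ | data ~ Gamma(32+558, 12+40) = Gamma(590, 52).
Posterior variance = α'/β'² = 590/2704 = 295/1352.

295/1352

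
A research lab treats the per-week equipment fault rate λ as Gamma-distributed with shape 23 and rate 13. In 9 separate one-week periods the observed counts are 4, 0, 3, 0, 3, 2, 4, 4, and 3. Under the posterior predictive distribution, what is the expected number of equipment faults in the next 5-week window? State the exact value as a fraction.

Total count: 4 + 0 + 3 + 0 + 3 + 2 + 4 + 4 + 3 = 23.
Total exposure: 9 weeks.
Posterior: α' = 23 + 23 = 46, β' = 13 + 9 = 22.
Predictive mean over a 5-week window = T·E[λ|data] = 5·46/22 = 115/11.

115/11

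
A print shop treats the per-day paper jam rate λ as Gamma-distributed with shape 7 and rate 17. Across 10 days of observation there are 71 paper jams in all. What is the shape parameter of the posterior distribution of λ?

Total count 71 over total exposure 10 days.
The Gamma prior is conjugate for the Poisson rate, so λ | data ~ Gamma(7+71, 17+10) = Gamma(78, 27).

78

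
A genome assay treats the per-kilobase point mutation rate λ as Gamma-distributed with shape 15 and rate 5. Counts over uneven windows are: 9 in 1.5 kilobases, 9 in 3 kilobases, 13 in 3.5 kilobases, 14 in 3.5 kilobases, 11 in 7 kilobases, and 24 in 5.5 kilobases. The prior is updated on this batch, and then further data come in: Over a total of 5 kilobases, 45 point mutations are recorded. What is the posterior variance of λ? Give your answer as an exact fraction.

35/289

Total count: 9 + 9 + 13 + 14 + 11 + 24 = 80.
Total exposure: 1.5 + 3 + 3.5 + 3.5 + 7 + 5.5 = 24 kilobases.
After the first batch: Gamma(15 + 80, 5 + 24) = Gamma(95, 29).
Total count 45 over total exposure 5 kilobases.
After the second batch: Gamma(95 + 45, 29 + 5) = Gamma(140, 34).
Posterior variance = α'/β'² = 140/1156 = 35/289.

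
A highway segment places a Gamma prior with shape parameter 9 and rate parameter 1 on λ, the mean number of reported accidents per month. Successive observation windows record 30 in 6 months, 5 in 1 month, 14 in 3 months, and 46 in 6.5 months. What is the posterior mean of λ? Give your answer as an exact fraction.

Total count: 30 + 5 + 14 + 46 = 95.
Total exposure: 6 + 1 + 3 + 6.5 = 16.5 months.
The Gamma prior is conjugate for the Poisson rate, so λ | data ~ Gamma(9+95, 1+16.5) = Gamma(104, 35/2).
Posterior mean = α'/β' = 104/(35/2) = 208/35.

208/35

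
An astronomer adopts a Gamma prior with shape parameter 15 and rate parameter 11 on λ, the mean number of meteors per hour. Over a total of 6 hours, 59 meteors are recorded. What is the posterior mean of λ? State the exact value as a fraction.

Total count 59 over total exposure 6 hours.
The Gamma prior is conjugate for the Poisson rate, so λ | data ~ Gamma(15+59, 11+6) = Gamma(74, 17).
Posterior mean = α'/β' = 74/17.

74/17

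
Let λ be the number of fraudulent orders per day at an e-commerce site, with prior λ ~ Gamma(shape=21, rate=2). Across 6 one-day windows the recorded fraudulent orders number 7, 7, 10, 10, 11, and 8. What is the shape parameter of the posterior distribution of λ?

74

Total count: 7 + 7 + 10 + 10 + 11 + 8 = 53.
Total exposure: 6 days.
The Gamma prior is conjugate for the Poisson rate, so λ | data ~ Gamma(21+53, 2+6) = Gamma(74, 8).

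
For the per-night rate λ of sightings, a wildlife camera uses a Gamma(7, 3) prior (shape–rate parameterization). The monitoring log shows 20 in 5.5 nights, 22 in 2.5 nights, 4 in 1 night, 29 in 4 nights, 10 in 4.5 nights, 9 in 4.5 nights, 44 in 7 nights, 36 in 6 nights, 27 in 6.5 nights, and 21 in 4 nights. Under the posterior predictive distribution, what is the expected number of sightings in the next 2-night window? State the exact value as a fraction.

Total count: 20 + 22 + 4 + 29 + 10 + 9 + 44 + 36 + 27 + 21 = 222.
Total exposure: 5.5 + 2.5 + 1 + 4 + 4.5 + 4.5 + 7 + 6 + 6.5 + 4 = 45.5 nights.
By Gamma–Poisson conjugacy, the posterior is Gamma(α + Σx, β + Σt) = Gamma(7 + 222, 3 + 45.5) = Gamma(229, 97/2).
Predictive mean over a 2-night window = T·E[λ|data] = 2·229/(97/2) = 916/97.

916/97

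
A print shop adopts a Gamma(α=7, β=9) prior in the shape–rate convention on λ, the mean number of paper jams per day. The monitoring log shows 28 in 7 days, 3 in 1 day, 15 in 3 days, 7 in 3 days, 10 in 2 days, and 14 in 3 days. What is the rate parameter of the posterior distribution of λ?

28

Total count: 28 + 3 + 15 + 7 + 10 + 14 = 77.
Total exposure: 7 + 1 + 3 + 3 + 2 + 3 = 19 days.
Posterior: α' = 7 + 77 = 84, β' = 9 + 19 = 28.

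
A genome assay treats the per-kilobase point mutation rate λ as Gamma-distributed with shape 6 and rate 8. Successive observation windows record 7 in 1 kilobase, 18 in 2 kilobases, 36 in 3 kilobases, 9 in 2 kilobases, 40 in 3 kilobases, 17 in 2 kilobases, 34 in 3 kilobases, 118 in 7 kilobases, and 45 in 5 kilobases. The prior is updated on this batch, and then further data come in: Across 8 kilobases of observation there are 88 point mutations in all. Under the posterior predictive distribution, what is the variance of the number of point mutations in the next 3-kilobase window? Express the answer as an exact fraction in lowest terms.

Total count: 7 + 18 + 36 + 9 + 40 + 17 + 34 + 118 + 45 = 324.
Total exposure: 1 + 2 + 3 + 2 + 3 + 2 + 3 + 7 + 5 = 28 kilobases.
After the first batch: Gamma(6 + 324, 8 + 28) = Gamma(330, 36).
Total count 88 over total exposure 8 kilobases.
After the second batch: Gamma(330 + 88, 36 + 8) = Gamma(418, 44).
The posterior predictive for a window of length T is Negative Binomial with variance T·α'·(β'+T)/β'² = 3·418·47/1936 = 2679/88.

2679/88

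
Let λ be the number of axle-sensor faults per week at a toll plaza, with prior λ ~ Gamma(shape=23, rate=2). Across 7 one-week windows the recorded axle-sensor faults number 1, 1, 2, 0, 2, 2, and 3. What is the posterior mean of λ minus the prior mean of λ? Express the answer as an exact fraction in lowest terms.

-139/18

Total count: 1 + 1 + 2 + 0 + 2 + 2 + 3 = 11.
Total exposure: 7 weeks.
The Gamma prior is conjugate for the Poisson rate, so λ | data ~ Gamma(23+11, 2+7) = Gamma(34, 9).
Posterior mean = 34/9 = 34/9; prior mean = 23/2 = 23/2. Difference = 34/9 − 23/2 = -139/18.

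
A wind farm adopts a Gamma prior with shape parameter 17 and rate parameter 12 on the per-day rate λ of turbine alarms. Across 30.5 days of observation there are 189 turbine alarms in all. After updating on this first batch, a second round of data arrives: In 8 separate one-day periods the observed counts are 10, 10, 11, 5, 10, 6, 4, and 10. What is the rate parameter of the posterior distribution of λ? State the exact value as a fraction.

101/2

Total count 189 over total exposure 30.5 days.
After the first batch: Gamma(17 + 189, 12 + 30.5) = Gamma(206, 85/2).
Total count: 10 + 10 + 11 + 5 + 10 + 6 + 4 + 10 = 66.
Total exposure: 8 days.
After the second batch: Gamma(206 + 66, 85/2 + 8) = Gamma(272, 101/2).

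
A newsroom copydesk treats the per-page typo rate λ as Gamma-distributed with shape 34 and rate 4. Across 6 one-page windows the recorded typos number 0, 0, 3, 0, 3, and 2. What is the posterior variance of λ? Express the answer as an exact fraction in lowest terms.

Total count: 0 + 0 + 3 + 0 + 3 + 2 = 8.
Total exposure: 6 pages.
Conjugate update: add total count to the shape and total exposure to the rate, giving Gamma(42, 10).
Posterior variance = α'/β'² = 42/100 = 21/50.

21/50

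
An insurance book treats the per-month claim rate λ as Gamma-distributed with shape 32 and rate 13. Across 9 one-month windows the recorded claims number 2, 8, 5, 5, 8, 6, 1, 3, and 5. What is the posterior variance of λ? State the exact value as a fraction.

Total count: 2 + 8 + 5 + 5 + 8 + 6 + 1 + 3 + 5 = 43.
Total exposure: 9 months.
The Gamma prior is conjugate for the Poisson rate, so λ | data ~ Gamma(32+43, 13+9) = Gamma(75, 22).
Posterior variance = α'/β'² = 75/484.

75/484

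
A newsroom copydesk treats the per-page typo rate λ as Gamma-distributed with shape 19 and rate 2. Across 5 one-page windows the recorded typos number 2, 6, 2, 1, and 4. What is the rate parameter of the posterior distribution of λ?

Total count: 2 + 6 + 2 + 1 + 4 = 15.
Total exposure: 5 pages.
By Gamma–Poisson conjugacy, the posterior is Gamma(α + Σx, β + Σt) = Gamma(19 + 15, 2 + 5) = Gamma(34, 7).

7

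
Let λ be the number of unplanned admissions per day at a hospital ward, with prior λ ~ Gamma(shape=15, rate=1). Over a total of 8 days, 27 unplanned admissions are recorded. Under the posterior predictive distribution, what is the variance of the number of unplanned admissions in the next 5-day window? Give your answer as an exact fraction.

980/27

Total count 27 over total exposure 8 days.
Gamma(α, β) with Poisson data over total exposure Σt gives posterior Gamma(α+Σx, β+Σt) = Gamma(42, 9).
The posterior predictive for a window of length T is Negative Binomial with variance T·α'·(β'+T)/β'² = 5·42·14/81 = 980/27.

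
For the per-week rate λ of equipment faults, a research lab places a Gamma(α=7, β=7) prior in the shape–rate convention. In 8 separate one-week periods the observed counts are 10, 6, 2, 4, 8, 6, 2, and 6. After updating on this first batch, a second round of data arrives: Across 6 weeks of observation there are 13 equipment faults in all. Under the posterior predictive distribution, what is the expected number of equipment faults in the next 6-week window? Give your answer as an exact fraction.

128/7

Total count: 10 + 6 + 2 + 4 + 8 + 6 + 2 + 6 = 44.
Total exposure: 8 weeks.
After the first batch: Gamma(7 + 44, 7 + 8) = Gamma(51, 15).
Total count 13 over total exposure 6 weeks.
After the second batch: Gamma(51 + 13, 15 + 6) = Gamma(64, 21).
Predictive mean over a 6-week window = T·E[λ|data] = 6·64/21 = 128/7.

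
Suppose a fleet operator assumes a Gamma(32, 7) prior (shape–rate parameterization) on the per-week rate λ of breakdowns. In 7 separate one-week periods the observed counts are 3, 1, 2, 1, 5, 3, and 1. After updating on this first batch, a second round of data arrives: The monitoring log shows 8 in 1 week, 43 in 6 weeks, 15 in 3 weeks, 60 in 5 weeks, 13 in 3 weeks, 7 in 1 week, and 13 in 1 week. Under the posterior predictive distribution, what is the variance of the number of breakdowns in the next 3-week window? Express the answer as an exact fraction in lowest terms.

Total count: 3 + 1 + 2 + 1 + 5 + 3 + 1 = 16.
Total exposure: 7 weeks.
After the first batch: Gamma(32 + 16, 7 + 7) = Gamma(48, 14).
Total count: 8 + 43 + 15 + 60 + 13 + 7 + 13 = 159.
Total exposure: 1 + 6 + 3 + 5 + 3 + 1 + 1 = 20 weeks.
After the second batch: Gamma(48 + 159, 14 + 20) = Gamma(207, 34).
The posterior predictive for a window of length T is Negative Binomial with variance T·α'·(β'+T)/β'² = 3·207·37/1156 = 22977/1156.

22977/1156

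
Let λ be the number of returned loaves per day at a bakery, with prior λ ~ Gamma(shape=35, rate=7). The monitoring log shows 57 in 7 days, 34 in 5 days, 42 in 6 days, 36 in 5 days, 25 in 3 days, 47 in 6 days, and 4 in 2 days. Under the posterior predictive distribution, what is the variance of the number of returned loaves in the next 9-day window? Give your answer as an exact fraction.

126000/1681

Total count: 57 + 34 + 42 + 36 + 25 + 47 + 4 = 245.
Total exposure: 7 + 5 + 6 + 5 + 3 + 6 + 2 = 34 days.
By Gamma–Poisson conjugacy, the posterior is Gamma(α + Σx, β + Σt) = Gamma(35 + 245, 7 + 34) = Gamma(280, 41).
The posterior predictive for a window of length T is Negative Binomial with variance T·α'·(β'+T)/β'² = 9·280·50/1681 = 126000/1681.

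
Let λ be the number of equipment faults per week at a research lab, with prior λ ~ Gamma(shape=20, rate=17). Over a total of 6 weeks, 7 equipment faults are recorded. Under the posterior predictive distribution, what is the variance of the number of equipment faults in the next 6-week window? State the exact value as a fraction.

4698/529

Total count 7 over total exposure 6 weeks.
By Gamma–Poisson conjugacy, the posterior is Gamma(α + Σx, β + Σt) = Gamma(20 + 7, 17 + 6) = Gamma(27, 23).
The posterior predictive for a window of length T is Negative Binomial with variance T·α'·(β'+T)/β'² = 6·27·29/529 = 4698/529.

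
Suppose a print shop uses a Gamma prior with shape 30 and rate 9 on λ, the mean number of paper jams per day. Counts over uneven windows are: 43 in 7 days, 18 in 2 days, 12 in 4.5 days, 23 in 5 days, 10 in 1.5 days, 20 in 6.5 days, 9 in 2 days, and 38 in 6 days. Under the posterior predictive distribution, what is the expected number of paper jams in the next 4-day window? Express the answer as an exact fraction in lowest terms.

56/3

Total count: 43 + 18 + 12 + 23 + 10 + 20 + 9 + 38 = 173.
Total exposure: 7 + 2 + 4.5 + 5 + 1.5 + 6.5 + 2 + 6 = 34.5 days.
Conjugate update: add total count to the shape and total exposure to the rate, giving Gamma(203, 87/2).
Predictive mean over a 4-day window = T·E[λ|data] = 4·203/(87/2) = 56/3.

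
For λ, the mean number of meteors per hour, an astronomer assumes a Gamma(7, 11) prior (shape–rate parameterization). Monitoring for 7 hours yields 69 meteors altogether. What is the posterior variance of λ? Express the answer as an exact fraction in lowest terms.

Total count 69 over total exposure 7 hours.
By Gamma–Poisson conjugacy, the posterior is Gamma(α + Σx, β + Σt) = Gamma(7 + 69, 11 + 7) = Gamma(76, 18).
Posterior variance = α'/β'² = 76/324 = 19/81.

19/81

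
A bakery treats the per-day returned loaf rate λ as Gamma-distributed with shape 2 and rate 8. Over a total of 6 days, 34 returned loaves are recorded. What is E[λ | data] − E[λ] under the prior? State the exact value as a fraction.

65/28

Total count 34 over total exposure 6 days.
Conjugate update: add total count to the shape and total exposure to the rate, giving Gamma(36, 14).
Posterior mean = 36/14 = 18/7; prior mean = 2/8 = 1/4. Difference = 18/7 − 1/4 = 65/28.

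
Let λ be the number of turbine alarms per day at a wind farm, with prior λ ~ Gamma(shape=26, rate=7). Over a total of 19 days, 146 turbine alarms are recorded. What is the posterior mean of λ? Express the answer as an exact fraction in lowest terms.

86/13

Total count 146 over total exposure 19 days.
The Gamma prior is conjugate for the Poisson rate, so λ | data ~ Gamma(26+146, 7+19) = Gamma(172, 26).
Posterior mean = α'/β' = 172/26 = 86/13.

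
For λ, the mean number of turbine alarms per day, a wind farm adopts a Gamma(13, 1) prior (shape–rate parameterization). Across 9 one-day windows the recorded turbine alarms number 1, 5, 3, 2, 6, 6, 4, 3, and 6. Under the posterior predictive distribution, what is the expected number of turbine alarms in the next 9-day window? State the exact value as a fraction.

Total count: 1 + 5 + 3 + 2 + 6 + 6 + 4 + 3 + 6 = 36.
Total exposure: 9 days.
Posterior: α' = 13 + 36 = 49, β' = 1 + 9 = 10.
Predictive mean over a 9-day window = T·E[λ|data] = 9·49/10 = 441/10.

441/10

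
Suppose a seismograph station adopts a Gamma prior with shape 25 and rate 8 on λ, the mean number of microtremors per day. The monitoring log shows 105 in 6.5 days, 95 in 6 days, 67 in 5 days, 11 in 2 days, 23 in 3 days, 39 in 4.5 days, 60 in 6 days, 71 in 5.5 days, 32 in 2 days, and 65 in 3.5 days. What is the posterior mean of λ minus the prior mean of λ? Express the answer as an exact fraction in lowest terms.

Total count: 105 + 95 + 67 + 11 + 23 + 39 + 60 + 71 + 32 + 65 = 568.
Total exposure: 6.5 + 6 + 5 + 2 + 3 + 4.5 + 6 + 5.5 + 2 + 3.5 = 44 days.
Gamma(α, β) with Poisson data over total exposure Σt gives posterior Gamma(α+Σx, β+Σt) = Gamma(593, 52).
Posterior mean = 593/52 = 593/52; prior mean = 25/8 = 25/8. Difference = 593/52 − 25/8 = 861/104.

861/104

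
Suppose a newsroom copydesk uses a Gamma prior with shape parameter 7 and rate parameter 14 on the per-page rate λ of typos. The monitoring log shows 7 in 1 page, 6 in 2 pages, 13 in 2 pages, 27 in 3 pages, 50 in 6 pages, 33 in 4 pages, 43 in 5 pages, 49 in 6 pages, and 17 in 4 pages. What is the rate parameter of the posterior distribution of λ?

Total count: 7 + 6 + 13 + 27 + 50 + 33 + 43 + 49 + 17 = 245.
Total exposure: 1 + 2 + 2 + 3 + 6 + 4 + 5 + 6 + 4 = 33 pages.
The Gamma prior is conjugate for the Poisson rate, so λ | data ~ Gamma(7+245, 14+33) = Gamma(252, 47).

47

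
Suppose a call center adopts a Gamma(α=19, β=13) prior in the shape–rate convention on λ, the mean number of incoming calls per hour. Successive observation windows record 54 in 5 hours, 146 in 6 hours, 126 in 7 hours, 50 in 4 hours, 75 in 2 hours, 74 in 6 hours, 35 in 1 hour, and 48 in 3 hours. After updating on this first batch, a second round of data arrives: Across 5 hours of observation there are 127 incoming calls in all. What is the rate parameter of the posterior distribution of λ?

Total count: 54 + 146 + 126 + 50 + 75 + 74 + 35 + 48 = 608.
Total exposure: 5 + 6 + 7 + 4 + 2 + 6 + 1 + 3 = 34 hours.
After the first batch: Gamma(19 + 608, 13 + 34) = Gamma(627, 47).
Total count 127 over total exposure 5 hours.
After the second batch: Gamma(627 + 127, 47 + 5) = Gamma(754, 52).

52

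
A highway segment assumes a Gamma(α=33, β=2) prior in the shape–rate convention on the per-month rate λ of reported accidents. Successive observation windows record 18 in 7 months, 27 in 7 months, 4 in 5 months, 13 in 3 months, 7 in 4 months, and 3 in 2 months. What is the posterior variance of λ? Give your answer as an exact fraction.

Total count: 18 + 27 + 4 + 13 + 7 + 3 = 72.
Total exposure: 7 + 7 + 5 + 3 + 4 + 2 = 28 months.
Posterior: α' = 33 + 72 = 105, β' = 2 + 28 = 30.
Posterior variance = α'/β'² = 105/900 = 7/60.

7/60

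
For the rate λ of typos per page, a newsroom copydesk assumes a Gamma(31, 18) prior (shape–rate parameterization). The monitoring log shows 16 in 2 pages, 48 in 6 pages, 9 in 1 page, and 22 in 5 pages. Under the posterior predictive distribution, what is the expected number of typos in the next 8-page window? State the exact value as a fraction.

63/2

Total count: 16 + 48 + 9 + 22 = 95.
Total exposure: 2 + 6 + 1 + 5 = 14 pages.
The Gamma prior is conjugate for the Poisson rate, so λ | data ~ Gamma(31+95, 18+14) = Gamma(126, 32).
Predictive mean over an 8-page window = T·E[λ|data] = 8·126/32 = 63/2.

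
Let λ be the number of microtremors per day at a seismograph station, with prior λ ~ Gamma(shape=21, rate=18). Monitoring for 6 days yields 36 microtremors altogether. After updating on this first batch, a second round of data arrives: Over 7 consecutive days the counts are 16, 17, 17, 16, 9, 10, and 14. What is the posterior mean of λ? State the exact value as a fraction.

156/31

Total count 36 over total exposure 6 days.
After the first batch: Gamma(21 + 36, 18 + 6) = Gamma(57, 24).
Total count: 16 + 17 + 17 + 16 + 9 + 10 + 14 = 99.
Total exposure: 7 days.
After the second batch: Gamma(57 + 99, 24 + 7) = Gamma(156, 31).
Posterior mean = α'/β' = 156/31.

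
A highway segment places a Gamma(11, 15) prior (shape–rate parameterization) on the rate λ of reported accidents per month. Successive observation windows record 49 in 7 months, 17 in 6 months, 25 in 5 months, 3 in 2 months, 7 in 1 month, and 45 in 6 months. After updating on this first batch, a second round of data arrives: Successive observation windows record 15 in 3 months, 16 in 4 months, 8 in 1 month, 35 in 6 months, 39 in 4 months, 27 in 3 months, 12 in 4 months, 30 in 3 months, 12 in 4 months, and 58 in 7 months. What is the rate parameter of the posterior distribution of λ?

Total count: 49 + 17 + 25 + 3 + 7 + 45 = 146.
Total exposure: 7 + 6 + 5 + 2 + 1 + 6 = 27 months.
After the first batch: Gamma(11 + 146, 15 + 27) = Gamma(157, 42).
Total count: 15 + 16 + 8 + 35 + 39 + 27 + 12 + 30 + 12 + 58 = 252.
Total exposure: 3 + 4 + 1 + 6 + 4 + 3 + 4 + 3 + 4 + 7 = 39 months.
After the second batch: Gamma(157 + 252, 42 + 39) = Gamma(409, 81).

81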